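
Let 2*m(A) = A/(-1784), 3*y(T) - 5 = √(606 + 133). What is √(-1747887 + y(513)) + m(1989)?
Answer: -1989/3568 + I*√(15730968 - 3*√739)/3 ≈ -0.55746 + 1322.1*I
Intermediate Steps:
y(T) = 5/3 + √739/3 (y(T) = 5/3 + √(606 + 133)/3 = 5/3 + √739/3)
m(A) = -A/3568 (m(A) = (A/(-1784))/2 = (A*(-1/1784))/2 = (-A/1784)/2 = -A/3568)
√(-1747887 + y(513)) + m(1989) = √(-1747887 + (5/3 + √739/3)) - 1/3568*1989 = √(-5243656/3 + √739/3) - 1989/3568 = -1989/3568 + √(-5243656/3 + √739/3)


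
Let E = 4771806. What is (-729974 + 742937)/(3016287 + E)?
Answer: 4321/2596031 ≈ 0.0016645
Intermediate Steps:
(-729974 + 742937)/(3016287 + E) = (-729974 + 742937)/(3016287 + 4771806) = 12963/7788093 = 12963*(1/7788093) = 4321/2596031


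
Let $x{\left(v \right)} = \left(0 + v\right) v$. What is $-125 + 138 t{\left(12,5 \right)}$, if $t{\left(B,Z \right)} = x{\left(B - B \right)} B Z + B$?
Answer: $1531$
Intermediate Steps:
$x{\left(v \right)} = v^{2}$ ($x{\left(v \right)} = v v = v^{2}$)
$t{\left(B,Z \right)} = B$ ($t{\left(B,Z \right)} = \left(B - B\right)^{2} B Z + B = 0^{2} B Z + B = 0 B Z + B = 0 Z + B = 0 + B = B$)
$-125 + 138 t{\left(12,5 \right)} = -125 + 138 \cdot 12 = -125 + 1656 = 1531$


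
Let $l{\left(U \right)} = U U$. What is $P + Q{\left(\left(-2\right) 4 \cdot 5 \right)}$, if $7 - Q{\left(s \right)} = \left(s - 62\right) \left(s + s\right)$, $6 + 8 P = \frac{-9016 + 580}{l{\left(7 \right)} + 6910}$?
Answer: $- \frac{226972003}{27836} \approx -8153.9$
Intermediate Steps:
$l{\left(U \right)} = U^{2}$
$P = - \frac{25095}{27836}$ ($P = - \frac{3}{4} + \frac{\left(-9016 + 580\right) \frac{1}{7^{2} + 6910}}{8} = - \frac{3}{4} + \frac{\left(-8436\right) \frac{1}{49 + 6910}}{8} = - \frac{3}{4} + \frac{\left(-8436\right) \frac{1}{6959}}{8} = - \frac{3}{4} + \frac{1}{8} \left(- \frac{8436}{6959}\right) = - \frac{3}{4} - \frac{2109}{13918} = - \frac{25095}{27836} \approx -0.90153$)
$Q{\left(s \right)} = 7 - 2 s \left(-62 + s\right)$ ($Q{\left(s \right)} = 7 - \left(s - 62\right) \left(s + s\right) = 7 - \left(-62 + s\right) 2 s = 7 - 2 s \left(-62 + s\right)$)
$P + Q{\left(\left(-2\right) 4 \cdot 5 \right)} = - \frac{25095}{27836} + \left(7 - 2 \left(\left(-2\right) 4 \cdot 5\right)^{2} + 124 \left(-2\right) 4 \cdot 5\right) = - \frac{25095}{27836} + \left(7 - 2 \left(\left(-8\right) 5\right)^{2} + 124 \left(\left(-8\right) 5\right)\right) = - \frac{25095}{27836} + \left(7 - 2 \left(-40\right)^{2} + 124 \left(-40\right)\right) = - \frac{25095}{27836} - 8153 = - \frac{226972003}{27836}$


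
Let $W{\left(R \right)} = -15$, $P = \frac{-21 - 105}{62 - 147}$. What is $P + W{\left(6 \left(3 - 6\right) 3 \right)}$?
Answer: $- \frac{1149}{85} \approx -13.518$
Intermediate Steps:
$P = \frac{126}{85}$ ($P = - \frac{126}{-85} = \left(-126\right) \left(- \frac{1}{85}\right) = \frac{126}{85} \approx 1.4824$)
$P + W{\left(6 \left(3 - 6\right) 3 \right)} = \frac{126}{85} - 15 = - \frac{1149}{85}$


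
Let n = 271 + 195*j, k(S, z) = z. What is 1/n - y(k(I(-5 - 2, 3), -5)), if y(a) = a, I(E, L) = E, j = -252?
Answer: 244344/48869 ≈ 5.0000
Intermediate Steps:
n = -48869 (n = 271 + 195*(-252) = 271 - 49140 = -48869)
1/n - y(k(I(-5 - 2, 3), -5)) = 1/(-48869) - 1*(-5) = -1/48869 + 5 = 244344/48869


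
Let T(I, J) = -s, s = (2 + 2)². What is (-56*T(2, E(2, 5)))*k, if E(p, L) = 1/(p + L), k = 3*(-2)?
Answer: -5376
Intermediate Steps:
s = 16 (s = 4² = 16)
k = -6
E(p, L) = 1/(L + p)
T(I, J) = -16 (T(I, J) = -1*16 = -16)
(-56*T(2, E(2, 5)))*k = -56*(-16)*(-6) = 896*(-6) = -5376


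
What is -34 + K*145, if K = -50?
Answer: -7284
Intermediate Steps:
-34 + K*145 = -34 - 50*145 = -34 - 7250 = -7284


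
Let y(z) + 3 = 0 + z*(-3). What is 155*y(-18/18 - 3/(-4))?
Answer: -1395/4 ≈ -348.75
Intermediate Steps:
y(z) = -3 - 3*z (y(z) = -3 + (0 + z*(-3)) = -3 + (0 - 3*z) = -3 - 3*z)
155*y(-18/18 - 3/(-4)) = 155*(-3 - 3*(-18/18 - 3/(-4))) = 155*(-3 - 3*(-18*1/18 - 3*(-¼))) = 155*(-3 - 3*(-1 + ¾)) = 155*(-3 - 3*(-¼)) = 155*(-3 + ¾) = 155*(-9/4) = -1395/4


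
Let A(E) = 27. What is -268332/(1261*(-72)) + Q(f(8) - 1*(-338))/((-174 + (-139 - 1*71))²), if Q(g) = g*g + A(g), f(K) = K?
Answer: 700539859/185942016 ≈ 3.7675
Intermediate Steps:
Q(g) = 27 + g² (Q(g) = g*g + 27 = g² + 27 = 27 + g²)
-268332/(1261*(-72)) + Q(f(8) - 1*(-338))/((-174 + (-139 - 1*71))²) = -268332/(1261*(-72)) + (27 + (8 - 1*(-338))²)/((-174 + (-139 - 1*71))²) = -268332/(-90792) + (27 + (8 + 338)²)/((-174 + (-139 - 71))²) = -268332*(-1/90792) + (27 + 346²)/((-174 - 210)²) = 22361/7566 + (27 + 119716)/((-384)²) = 22361/7566 + 119743/147456 = 700539859/185942016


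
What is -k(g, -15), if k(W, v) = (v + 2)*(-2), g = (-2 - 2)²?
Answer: -26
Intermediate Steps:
g = 16 (g = (-4)² = 16)
k(W, v) = -4 - 2*v (k(W, v) = (2 + v)*(-2) = -4 - 2*v)
-k(g, -15) = -(-4 - 2*(-15)) = -(-4 + 30) = -1*26 = -26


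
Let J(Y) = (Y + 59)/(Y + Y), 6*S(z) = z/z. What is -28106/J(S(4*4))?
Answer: -56212/355 ≈ -158.34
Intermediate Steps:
S(z) = 1/6 (S(z) = (z/z)/6 = (1/6)*1 = 1/6)
J(Y) = (59 + Y)/(2*Y) (J(Y) = (59 + Y)/((2*Y)) = (59 + Y)*(1/(2*Y)) = (59 + Y)/(2*Y))
-28106/J(S(4*4)) = -28106*1/(3*(59 + 1/6)) = -28106/((1/2)*6*(355/6)) = -28106/355/2 = -28106*2/355 = -56212/355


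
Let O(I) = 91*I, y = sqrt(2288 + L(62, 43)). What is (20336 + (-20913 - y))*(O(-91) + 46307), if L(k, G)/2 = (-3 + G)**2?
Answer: -21941002 - 1064728*sqrt(7) ≈ -2.4758e+7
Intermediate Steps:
L(k, G) = 2*(-3 + G)**2
y = 28*sqrt(7) (y = sqrt(2288 + 2*(-3 + 43)**2) = sqrt(2288 + 2*40**2) = sqrt(2288 + 2*1600) = sqrt(2288 + 3200) = sqrt(5488) = 28*sqrt(7) ≈ 74.081)
(20336 + (-20913 - y))*(O(-91) + 46307) = (20336 + (-20913 - 28*sqrt(7)))*(91*(-91) + 46307) = (20336 + (-20913 - 28*sqrt(7)))*(-8281 + 46307) = (-577 - 28*sqrt(7))*38026 = -21941002 - 1064728*sqrt(7)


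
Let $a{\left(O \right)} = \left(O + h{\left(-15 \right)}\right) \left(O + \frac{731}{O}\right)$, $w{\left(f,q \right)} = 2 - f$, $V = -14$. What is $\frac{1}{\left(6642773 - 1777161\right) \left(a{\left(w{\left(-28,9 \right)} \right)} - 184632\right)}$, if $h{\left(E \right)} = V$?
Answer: $- \frac{15}{13411728616384} \approx -1.1184 \cdot 10^{-12}$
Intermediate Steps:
$h{\left(E \right)} = -14$
$a{\left(O \right)} = \left(-14 + O\right) \left(O + \frac{731}{O}\right)$ ($a{\left(O \right)} = \left(O - 14\right) \left(O + \frac{731}{O}\right) = \left(-14 + O\right) \left(O + \frac{731}{O}\right)$)
$\frac{1}{\left(6642773 - 1777161\right) \left(a{\left(w{\left(-28,9 \right)} \right)} - 184632\right)} = \frac{1}{\left(6642773 - 1777161\right) \left(\left(731 + \left(2 - -28\right)^{2} - \frac{10234}{2 - -28} - 14 \left(2 - -28\right)\right) - 184632\right)} = \frac{1}{4865612 \left(\left(731 + \left(2 + 28\right)^{2} - \frac{10234}{2 + 28} - 14 \left(2 + 28\right)\right) - 184632\right)} = \frac{1}{4865612 \left(\left(731 + 30^{2} - \frac{10234}{30} - 420\right) - 184632\right)} = \frac{1}{4865612 \left(\left(731 + 900 - \frac{5117}{15} - 420\right) - 184632\right)} = \frac{1}{4865612 \left(\frac{13048}{15} - 184632\right)} = \frac{1}{4865612 \left(- \frac{2756432}{15}\right)} = \frac{1}{4865612} \left(- \frac{15}{2756432}\right) = - \frac{15}{13411728616384}$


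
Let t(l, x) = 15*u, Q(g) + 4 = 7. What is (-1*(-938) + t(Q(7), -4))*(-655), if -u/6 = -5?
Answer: -909140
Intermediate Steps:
u = 30 (u = -6*(-5) = 30)
Q(g) = 3 (Q(g) = -4 + 7 = 3)
t(l, x) = 450 (t(l, x) = 15*30 = 450)
(-1*(-938) + t(Q(7), -4))*(-655) = (-1*(-938) + 450)*(-655) = (938 + 450)*(-655) = 1388*(-655) = -909140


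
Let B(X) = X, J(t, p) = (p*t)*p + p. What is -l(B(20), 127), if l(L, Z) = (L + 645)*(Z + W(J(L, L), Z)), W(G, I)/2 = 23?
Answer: -115045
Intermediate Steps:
J(t, p) = p + t*p**2 (J(t, p) = t*p**2 + p = p + t*p**2)
W(G, I) = 46 (W(G, I) = 2*23 = 46)
l(L, Z) = (46 + Z)*(645 + L) (l(L, Z) = (L + 645)*(Z + 46) = (645 + L)*(46 + Z) = (46 + Z)*(645 + L))
-l(B(20), 127) = -(29670 + 46*20 + 645*127 + 20*127) = -(29670 + 920 + 81915 + 2540) = -1*115045 = -115045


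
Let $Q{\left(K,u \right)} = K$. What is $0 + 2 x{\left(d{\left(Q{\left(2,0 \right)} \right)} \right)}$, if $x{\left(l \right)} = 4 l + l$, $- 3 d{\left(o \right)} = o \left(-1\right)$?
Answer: $\frac{20}{3} \approx 6.6667$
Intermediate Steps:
$d{\left(o \right)} = \frac{o}{3}$ ($d{\left(o \right)} = - \frac{o \left(-1\right)}{3} = - \frac{\left(-1\right) o}{3} = \frac{o}{3}$)
$x{\left(l \right)} = 5 l$
$0 + 2 x{\left(d{\left(Q{\left(2,0 \right)} \right)} \right)} = 0 + 2 \cdot 5 \cdot \frac{1}{3} \cdot 2 = 0 + 2 \cdot 5 \cdot \frac{2}{3} = 0 + 2 \cdot \frac{10}{3} = 0 + \frac{20}{3} = \frac{20}{3}$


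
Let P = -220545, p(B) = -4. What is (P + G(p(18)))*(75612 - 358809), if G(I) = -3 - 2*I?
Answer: 62456266380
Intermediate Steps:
(P + G(p(18)))*(75612 - 358809) = (-220545 + (-3 - 2*(-4)))*(75612 - 358809) = (-220545 + (-3 + 8))*(-283197) = (-220545 + 5)*(-283197) = -220540*(-283197) = 62456266380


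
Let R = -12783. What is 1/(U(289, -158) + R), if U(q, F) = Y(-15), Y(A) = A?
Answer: -1/12798 ≈ -7.8137e-5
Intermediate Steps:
U(q, F) = -15
1/(U(289, -158) + R) = 1/(-15 - 12783) = 1/(-12798) = -1/12798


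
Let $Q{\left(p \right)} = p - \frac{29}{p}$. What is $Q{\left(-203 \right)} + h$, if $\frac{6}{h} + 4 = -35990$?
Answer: $- \frac{1216941}{5999} \approx -202.86$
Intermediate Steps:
$h = - \frac{1}{5999}$ ($h = \frac{6}{-4 - 35990} = \frac{6}{-35994} = 6 \left(- \frac{1}{35994}\right) = - \frac{1}{5999} \approx -0.00016669$)
$Q{\left(p \right)} = p - \frac{29}{p}$
$Q{\left(-203 \right)} + h = \left(-203 - \frac{29}{-203}\right) - \frac{1}{5999} = \left(-203 - - \frac{1}{7}\right) - \frac{1}{5999} = \left(-203 + \frac{1}{7}\right) - \frac{1}{5999} = - \frac{1420}{7} - \frac{1}{5999} = - \frac{1216941}{5999}$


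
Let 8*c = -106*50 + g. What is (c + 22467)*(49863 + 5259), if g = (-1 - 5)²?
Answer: 1202155698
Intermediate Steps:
g = 36 (g = (-6)² = 36)
c = -658 (c = (-106*50 + 36)/8 = (-5300 + 36)/8 = (⅛)*(-5264) = -658)
(c + 22467)*(49863 + 5259) = (-658 + 22467)*(49863 + 5259) = 21809*55122 = 1202155698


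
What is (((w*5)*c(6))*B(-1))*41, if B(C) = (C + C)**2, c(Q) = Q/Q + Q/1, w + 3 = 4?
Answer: 5740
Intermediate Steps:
w = 1 (w = -3 + 4 = 1)
c(Q) = 1 + Q (c(Q) = 1 + Q*1 = 1 + Q)
B(C) = 4*C**2 (B(C) = (2*C)**2 = 4*C**2)
(((w*5)*c(6))*B(-1))*41 = (((1*5)*(1 + 6))*(4*(-1)**2))*41 = ((5*7)*(4*1))*41 = (35*4)*41 = 140*41 = 5740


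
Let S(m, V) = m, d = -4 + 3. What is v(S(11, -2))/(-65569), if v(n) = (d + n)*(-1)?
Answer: 10/65569 ≈ 0.00015251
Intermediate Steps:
d = -1
v(n) = 1 - n (v(n) = (-1 + n)*(-1) = 1 - n)
v(S(11, -2))/(-65569) = (1 - 1*11)/(-65569) = (1 - 11)*(-1/65569) = -10*(-1/65569) = 10/65569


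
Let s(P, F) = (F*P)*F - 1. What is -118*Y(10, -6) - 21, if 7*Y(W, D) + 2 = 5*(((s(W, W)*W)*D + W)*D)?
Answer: -212152111/7 ≈ -3.0307e+7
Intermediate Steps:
s(P, F) = -1 + P*F² (s(P, F) = P*F² - 1 = -1 + P*F²)
Y(W, D) = -2/7 + 5*D*(W + D*W*(-1 + W³))/7 (Y(W, D) = -2/7 + (5*((((-1 + W*W²)*W)*D + W)*D))/7 = -2/7 + (5*((((-1 + W³)*W)*D + W)*D))/7 = -2/7 + (5*(((W*(-1 + W³))*D + W)*D))/7 = -2/7 + (5*((D*W*(-1 + W³) + W)*D))/7 = -2/7 + (5*((W + D*W*(-1 + W³))*D))/7 = -2/7 + (5*(D*(W + D*W*(-1 + W³))))/7 = -2/7 + (5*D*(W + D*W*(-1 + W³)))/7 = -2/7 + 5*D*(W + D*W*(-1 + W³))/7)
-118*Y(10, -6) - 21 = -118*(-2/7 + (5/7)*(-6)*10 + (5/7)*10*(-6)²*(-1 + 10³)) - 21 = -118*(-2/7 - 300/7 + (5/7)*10*36*(-1 + 1000)) - 21 = -118*(-2/7 - 300/7 + (5/7)*10*36*999) - 21 = -118*(-2/7 - 300/7 + 1798200/7) - 21 = -118*1797898/7 - 21 = -212151964/7 - 21 = -212152111/7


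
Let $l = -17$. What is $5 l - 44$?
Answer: $-129$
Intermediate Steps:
$5 l - 44 = 5 \left(-17\right) - 44 = -85 - 44 = -129$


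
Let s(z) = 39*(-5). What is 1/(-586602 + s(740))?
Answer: -1/586797 ≈ -1.7042e-6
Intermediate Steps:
s(z) = -195
1/(-586602 + s(740)) = 1/(-586602 - 195) = 1/(-586797) = -1/586797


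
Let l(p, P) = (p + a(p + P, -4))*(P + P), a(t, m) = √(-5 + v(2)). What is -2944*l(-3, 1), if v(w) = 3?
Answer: 17664 - 5888*I*√2 ≈ 17664.0 - 8326.9*I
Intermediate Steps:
a(t, m) = I*√2 (a(t, m) = √(-5 + 3) = √(-2) = I*√2)
l(p, P) = 2*P*(p + I*√2) (l(p, P) = (p + I*√2)*(P + P) = (p + I*√2)*(2*P) = 2*P*(p + I*√2))
-2944*l(-3, 1) = -5888*(-3 + I*√2) = -2944*(-6 + 2*I*√2) = 17664 - 5888*I*√2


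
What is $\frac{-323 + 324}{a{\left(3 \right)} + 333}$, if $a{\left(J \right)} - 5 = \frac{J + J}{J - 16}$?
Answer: $\frac{13}{4388} \approx 0.0029626$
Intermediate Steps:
$a{\left(J \right)} = 5 + \frac{2 J}{-16 + J}$ ($a{\left(J \right)} = 5 + \frac{J + J}{J - 16} = 5 + \frac{2 J}{-16 + J}$)
$\frac{-323 + 324}{a{\left(3 \right)} + 333} = \frac{-323 + 324}{\frac{-80 + 7 \cdot 3}{-16 + 3} + 333} = 1 \frac{1}{\frac{-80 + 21}{-13} + 333} = 1 \frac{1}{\left(- \frac{1}{13}\right) \left(-59\right) + 333} = 1 \frac{1}{\frac{59}{13} + 333} = 1 \frac{1}{\frac{4388}{13}} = 1 \cdot \frac{13}{4388} = \frac{13}{4388}$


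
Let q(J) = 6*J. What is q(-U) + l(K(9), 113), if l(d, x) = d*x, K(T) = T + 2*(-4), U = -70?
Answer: 533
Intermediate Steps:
K(T) = -8 + T (K(T) = T - 8 = -8 + T)
q(-U) + l(K(9), 113) = 6*(-1*(-70)) + (-8 + 9)*113 = 6*70 + 1*113 = 420 + 113 = 533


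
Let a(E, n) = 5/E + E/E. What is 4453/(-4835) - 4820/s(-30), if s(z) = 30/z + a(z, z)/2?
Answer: 279625229/33845 ≈ 8261.9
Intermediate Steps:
a(E, n) = 1 + 5/E (a(E, n) = 5/E + 1 = 1 + 5/E)
s(z) = 30/z + (5 + z)/(2*z) (s(z) = 30/z + ((5 + z)/z)/2 = 30/z + ((5 + z)/z)*(½) = 30/z + (5 + z)/(2*z))
4453/(-4835) - 4820/s(-30) = 4453/(-4835) - 4820*(-60/(65 - 30)) = 4453*(-1/4835) - 4820/((½)*(-1/30)*35) = -4453/4835 - 4820/(-7/12) = -4453/4835 - 4820*(-12/7) = -4453/4835 + 57840/7 = 279625229/33845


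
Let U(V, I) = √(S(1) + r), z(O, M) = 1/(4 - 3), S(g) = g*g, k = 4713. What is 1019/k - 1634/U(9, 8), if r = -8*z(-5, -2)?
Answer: 1019/4713 + 1634*I*√7/7 ≈ 0.21621 + 617.59*I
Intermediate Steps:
S(g) = g²
z(O, M) = 1 (z(O, M) = 1/1 = 1)
r = -8 (r = -8*1 = -8)
U(V, I) = I*√7 (U(V, I) = √(1² - 8) = √(1 - 8) = √(-7) = I*√7)
1019/k - 1634/U(9, 8) = 1019/4713 - 1634*(-I*√7/7) = 1019*(1/4713) - (-1634)*I*√7/7 = 1019/4713 + 1634*I*√7/7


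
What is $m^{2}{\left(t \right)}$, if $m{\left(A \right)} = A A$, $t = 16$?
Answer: $65536$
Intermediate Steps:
$m{\left(A \right)} = A^{2}$
$m^{2}{\left(t \right)} = \left(16^{2}\right)^{2} = 256^{2} = 65536$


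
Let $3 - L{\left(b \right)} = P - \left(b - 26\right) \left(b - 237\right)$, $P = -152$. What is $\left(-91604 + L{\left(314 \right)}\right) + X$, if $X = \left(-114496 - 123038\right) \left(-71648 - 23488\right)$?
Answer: $22597965351$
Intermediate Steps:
$X = 22598034624$ ($X = \left(-237534\right) \left(-95136\right) = 22598034624$)
$L{\left(b \right)} = 155 + \left(-237 + b\right) \left(-26 + b\right)$ ($L{\left(b \right)} = 3 - \left(-152 - \left(b - 26\right) \left(b - 237\right)\right) = 3 - \left(-152 - \left(-26 + b\right) \left(-237 + b\right)\right) = 3 - \left(-152 - \left(-237 + b\right) \left(-26 + b\right)\right) = 3 + \left(152 + \left(-237 + b\right) \left(-26 + b\right)\right) = 155 + \left(-237 + b\right) \left(-26 + b\right)$)
$\left(-91604 + L{\left(314 \right)}\right) + X = \left(-91604 + \left(6317 + 314^{2} - 82582\right)\right) + 22598034624 = \left(-91604 + \left(6317 + 98596 - 82582\right)\right) + 22598034624 = \left(-91604 + 22331\right) + 22598034624 = -69273 + 22598034624 = 22597965351$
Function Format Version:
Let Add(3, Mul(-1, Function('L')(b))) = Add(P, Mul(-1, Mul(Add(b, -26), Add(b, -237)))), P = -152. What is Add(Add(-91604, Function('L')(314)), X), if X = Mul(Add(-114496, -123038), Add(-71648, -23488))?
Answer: 22597965351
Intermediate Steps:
X = 22598034624 (X = Mul(-237534, -95136) = 22598034624)
Function('L')(b) = Add(155, Mul(Add(-237, b), Add(-26, b))) (Function('L')(b) = Add(3, Mul(-1, Add(-152, Mul(-1, Mul(Add(b, -26), Add(b, -237)))))) = Add(3, Mul(-1, Add(-152, Mul(-1, Mul(Add(-26, b), Add(-237, b)))))) = Add(3, Mul(-1, Add(-152, Mul(-1, Mul(Add(-237, b), Add(-26, b)))))) = Add(3, Mul(-1, Add(-152, Mul(-1, Add(-237, b), Add(-26, b))))) = Add(3, Add(152, Mul(Add(-237, b), Add(-26, b)))) = Add(155, Mul(Add(-237, b), Add(-26, b))))
Add(Add(-91604, Function('L')(314)), X) = Add(Add(-91604, Add(6317, Pow(314, 2), Mul(-263, 314))), 22598034624) = Add(Add(-91604, Add(6317, 98596, -82582)), 22598034624) = Add(Add(-91604, 22331), 22598034624) = Add(-69273, 22598034624) = 22597965351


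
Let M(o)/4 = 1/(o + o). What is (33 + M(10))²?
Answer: 27556/25 ≈ 1102.2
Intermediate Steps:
M(o) = 2/o (M(o) = 4/(o + o) = 4/((2*o)) = 4*(1/(2*o)) = 2/o)
(33 + M(10))² = (33 + 2/10)² = (33 + 2*(⅒))² = (33 + ⅕)² = (166/5)² = 27556/25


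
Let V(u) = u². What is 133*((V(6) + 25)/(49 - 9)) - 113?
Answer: 3593/40 ≈ 89.825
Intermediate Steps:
133*((V(6) + 25)/(49 - 9)) - 113 = 133*((6² + 25)/(49 - 9)) - 113 = 133*((36 + 25)/40) - 113 = 133*(61*(1/40)) - 113 = 133*(61/40) - 113 = 8113/40 - 113 = 3593/40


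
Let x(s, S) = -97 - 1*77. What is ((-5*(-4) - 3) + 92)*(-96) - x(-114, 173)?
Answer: -10290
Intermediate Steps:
x(s, S) = -174 (x(s, S) = -97 - 77 = -174)
((-5*(-4) - 3) + 92)*(-96) - x(-114, 173) = ((-5*(-4) - 3) + 92)*(-96) - 1*(-174) = ((20 - 3) + 92)*(-96) + 174 = (17 + 92)*(-96) + 174 = 109*(-96) + 174 = -10464 + 174 = -10290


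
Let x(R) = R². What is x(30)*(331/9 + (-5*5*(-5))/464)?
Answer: 3867725/116 ≈ 33342.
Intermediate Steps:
x(30)*(331/9 + (-5*5*(-5))/464) = 30²*(331/9 + (-5*5*(-5))/464) = 900*(331*(⅑) - 25*(-5)*(1/464)) = 900*(331/9 + 125*(1/464)) = 900*(331/9 + 125/464) = 900*(154709/4176) = 3867725/116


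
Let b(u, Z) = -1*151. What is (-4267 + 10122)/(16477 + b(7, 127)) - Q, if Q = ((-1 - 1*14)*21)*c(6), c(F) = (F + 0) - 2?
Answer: 20576615/16326 ≈ 1260.4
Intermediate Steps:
b(u, Z) = -151
c(F) = -2 + F (c(F) = F - 2 = -2 + F)
Q = -1260 (Q = ((-1 - 1*14)*21)*(-2 + 6) = ((-1 - 14)*21)*4 = -15*21*4 = -315*4 = -1260)
(-4267 + 10122)/(16477 + b(7, 127)) - Q = (-4267 + 10122)/(16477 - 151) - 1*(-1260) = 5855/16326 + 1260 = 20576615/16326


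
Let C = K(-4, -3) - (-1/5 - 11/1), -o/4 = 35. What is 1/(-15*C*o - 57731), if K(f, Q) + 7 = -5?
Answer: -1/59411 ≈ -1.6832e-5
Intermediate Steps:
o = -140 (o = -4*35 = -140)
K(f, Q) = -12 (K(f, Q) = -7 - 5 = -12)
C = -⅘ (C = -12 - (-1/5 - 11/1) = -12 - (-1*⅕ - 11*1) = -12 - (-⅕ - 11) = -12 - 1*(-56/5) = -12 + 56/5 = -⅘ ≈ -0.80000)
1/(-15*C*o - 57731) = 1/(-15*(-⅘)*(-140) - 57731) = 1/(-(-12)*(-140) - 57731) = 1/(-1*1680 - 57731) = 1/(-1680 - 57731) = 1/(-59411) = -1/59411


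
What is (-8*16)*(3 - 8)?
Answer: 640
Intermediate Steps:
(-8*16)*(3 - 8) = -128*(-5) = 640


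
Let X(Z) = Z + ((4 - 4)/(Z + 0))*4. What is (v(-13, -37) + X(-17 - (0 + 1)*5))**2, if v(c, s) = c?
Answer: 1225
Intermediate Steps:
X(Z) = Z (X(Z) = Z + (0/Z)*4 = Z + 0*4 = Z + 0 = Z)
(v(-13, -37) + X(-17 - (0 + 1)*5))**2 = (-13 + (-17 - (0 + 1)*5))**2 = (-13 + (-17 - 5))**2 = (-13 - 22)**2 = (-35)**2 = 1225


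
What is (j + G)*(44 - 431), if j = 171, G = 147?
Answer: -123066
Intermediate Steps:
(j + G)*(44 - 431) = (171 + 147)*(44 - 431) = 318*(-387) = -123066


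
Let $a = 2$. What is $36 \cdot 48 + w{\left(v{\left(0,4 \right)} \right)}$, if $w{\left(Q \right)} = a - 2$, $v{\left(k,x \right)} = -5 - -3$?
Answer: $1728$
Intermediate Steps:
$v{\left(k,x \right)} = -2$ ($v{\left(k,x \right)} = -5 + 3 = -2$)
$w{\left(Q \right)} = 0$ ($w{\left(Q \right)} = 2 - 2 = 0$)
$36 \cdot 48 + w{\left(v{\left(0,4 \right)} \right)} = 36 \cdot 48 + 0 = 1728 + 0 = 1728$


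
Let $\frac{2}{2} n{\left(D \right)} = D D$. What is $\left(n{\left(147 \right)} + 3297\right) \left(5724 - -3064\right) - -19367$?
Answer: $218893295$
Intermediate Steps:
$n{\left(D \right)} = D^{2}$ ($n{\left(D \right)} = D D = D^{2}$)
$\left(n{\left(147 \right)} + 3297\right) \left(5724 - -3064\right) - -19367 = \left(147^{2} + 3297\right) \left(5724 - -3064\right) - -19367 = \left(21609 + 3297\right) \left(5724 + \left(-1538 + 4602\right)\right) + 19367 = 24906 \left(5724 + 3064\right) + 19367 = 24906 \cdot 8788 + 19367 = 218873928 + 19367 = 218893295$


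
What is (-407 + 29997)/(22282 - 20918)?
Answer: 1345/62 ≈ 21.694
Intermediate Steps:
(-407 + 29997)/(22282 - 20918) = 29590/1364 = 29590*(1/1364) = 1345/62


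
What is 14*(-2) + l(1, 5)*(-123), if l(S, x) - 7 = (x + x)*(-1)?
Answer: 341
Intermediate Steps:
l(S, x) = 7 - 2*x (l(S, x) = 7 + (x + x)*(-1) = 7 + (2*x)*(-1) = 7 - 2*x)
14*(-2) + l(1, 5)*(-123) = 14*(-2) + (7 - 2*5)*(-123) = -28 + (7 - 10)*(-123) = -28 - 3*(-123) = -28 + 369 = 341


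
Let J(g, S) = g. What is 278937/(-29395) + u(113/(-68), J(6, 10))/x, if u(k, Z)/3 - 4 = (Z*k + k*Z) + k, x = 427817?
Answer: -8114816913417/855146288620 ≈ -9.4894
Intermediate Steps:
u(k, Z) = 12 + 3*k + 6*Z*k (u(k, Z) = 12 + 3*((Z*k + k*Z) + k) = 12 + 3*((Z*k + Z*k) + k) = 12 + 3*(2*Z*k + k) = 12 + 3*(k + 2*Z*k) = 12 + (3*k + 6*Z*k) = 12 + 3*k + 6*Z*k)
278937/(-29395) + u(113/(-68), J(6, 10))/x = 278937/(-29395) + (12 + 3*(113/(-68)) + 6*6*(113/(-68)))/427817 = 278937*(-1/29395) + (12 + 3*(113*(-1/68)) + 6*6*(113*(-1/68)))*(1/427817) = -278937/29395 + (12 + 3*(-113/68) + 6*6*(-113/68))*(1/427817) = -278937/29395 + (12 - 339/68 - 1017/17)*(1/427817) = -278937/29395 - 3591/68*1/427817 = -278937/29395 - 3591/29091556 = -8114816913417/855146288620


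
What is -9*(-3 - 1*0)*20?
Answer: 540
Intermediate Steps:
-9*(-3 - 1*0)*20 = -9*(-3 + 0)*20 = -9*(-3)*20 = 27*20 = 540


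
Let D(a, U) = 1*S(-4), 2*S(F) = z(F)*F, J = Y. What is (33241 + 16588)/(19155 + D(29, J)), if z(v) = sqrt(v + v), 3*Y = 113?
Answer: 954474495/366914057 + 199316*I*sqrt(2)/366914057 ≈ 2.6014 + 0.00076823*I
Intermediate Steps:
Y = 113/3 (Y = (1/3)*113 = 113/3 ≈ 37.667)
J = 113/3 ≈ 37.667
z(v) = sqrt(2)*sqrt(v) (z(v) = sqrt(2*v) = sqrt(2)*sqrt(v))
S(F) = sqrt(2)*F**(3/2)/2 (S(F) = ((sqrt(2)*sqrt(F))*F)/2 = (sqrt(2)*F**(3/2))/2 = sqrt(2)*F**(3/2)/2)
D(a, U) = -4*I*sqrt(2) (D(a, U) = 1*(sqrt(2)*(-4)**(3/2)/2) = 1*(sqrt(2)*(-8*I)/2) = 1*(-4*I*sqrt(2)) = -4*I*sqrt(2))
(33241 + 16588)/(19155 + D(29, J)) = (33241 + 16588)/(19155 - 4*I*sqrt(2)) = 49829/(19155 - 4*I*sqrt(2))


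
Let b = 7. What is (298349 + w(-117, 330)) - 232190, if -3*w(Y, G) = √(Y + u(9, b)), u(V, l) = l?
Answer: 66159 - I*√110/3 ≈ 66159.0 - 3.496*I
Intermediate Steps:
w(Y, G) = -√(7 + Y)/3 (w(Y, G) = -√(Y + 7)/3 = -√(7 + Y)/3)
(298349 + w(-117, 330)) - 232190 = (298349 - √(7 - 117)/3) - 232190 = (298349 - I*√110/3) - 232190 = 66159 - I*√110/3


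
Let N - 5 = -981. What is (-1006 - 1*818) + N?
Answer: -2800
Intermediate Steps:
N = -976 (N = 5 - 981 = -976)
(-1006 - 1*818) + N = (-1006 - 1*818) - 976 = (-1006 - 818) - 976 = -1824 - 976 = -2800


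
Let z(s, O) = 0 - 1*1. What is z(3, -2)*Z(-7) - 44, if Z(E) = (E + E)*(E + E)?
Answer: -240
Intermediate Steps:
z(s, O) = -1 (z(s, O) = 0 - 1 = -1)
Z(E) = 4*E**2 (Z(E) = (2*E)*(2*E) = 4*E**2)
z(3, -2)*Z(-7) - 44 = -4*(-7)**2 - 44 = -4*49 - 44 = -1*196 - 44 = -196 - 44 = -240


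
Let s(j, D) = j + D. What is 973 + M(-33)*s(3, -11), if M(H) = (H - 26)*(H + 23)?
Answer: -3747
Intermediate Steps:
s(j, D) = D + j
M(H) = (-26 + H)*(23 + H)
973 + M(-33)*s(3, -11) = 973 + (-598 + (-33)² - 3*(-33))*(-11 + 3) = 973 + (-598 + 1089 + 99)*(-8) = 973 + 590*(-8) = 973 - 4720 = -3747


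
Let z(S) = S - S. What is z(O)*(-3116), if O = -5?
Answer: 0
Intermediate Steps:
z(S) = 0
z(O)*(-3116) = 0*(-3116) = 0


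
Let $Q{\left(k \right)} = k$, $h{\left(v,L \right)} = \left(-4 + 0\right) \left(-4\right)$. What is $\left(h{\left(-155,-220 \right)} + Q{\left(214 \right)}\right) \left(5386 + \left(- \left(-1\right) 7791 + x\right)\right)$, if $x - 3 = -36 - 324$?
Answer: $2948600$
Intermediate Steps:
$h{\left(v,L \right)} = 16$ ($h{\left(v,L \right)} = \left(-4\right) \left(-4\right) = 16$)
$x = -357$ ($x = 3 - 360 = -357$)
$\left(h{\left(-155,-220 \right)} + Q{\left(214 \right)}\right) \left(5386 + \left(- \left(-1\right) 7791 + x\right)\right) = \left(16 + 214\right) \left(5386 - \left(357 - 7791\right)\right) = 230 \left(5386 - -7434\right) = 230 \left(5386 + \left(7791 - 357\right)\right) = 230 \left(5386 + 7434\right) = 230 \cdot 12820 = 2948600$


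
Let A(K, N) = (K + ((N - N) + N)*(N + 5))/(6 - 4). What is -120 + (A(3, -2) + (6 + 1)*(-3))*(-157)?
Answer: 6825/2 ≈ 3412.5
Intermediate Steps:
A(K, N) = K/2 + N*(5 + N)/2 (A(K, N) = (K + (0 + N)*(5 + N))/2 = (K + N*(5 + N))*(½) = K/2 + N*(5 + N)/2)
-120 + (A(3, -2) + (6 + 1)*(-3))*(-157) = -120 + (((½)*3 + (½)*(-2)² + (5/2)*(-2)) + (6 + 1)*(-3))*(-157) = -120 + ((3/2 + (½)*4 - 5) + 7*(-3))*(-157) = -120 + ((3/2 + 2 - 5) - 21)*(-157) = -120 + (-3/2 - 21)*(-157) = -120 - 45/2*(-157) = -120 + 7065/2 = 6825/2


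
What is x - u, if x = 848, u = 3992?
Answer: -3144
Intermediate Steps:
x - u = 848 - 1*3992 = 848 - 3992 = -3144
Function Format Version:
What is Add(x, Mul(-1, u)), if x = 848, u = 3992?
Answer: -3144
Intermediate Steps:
Add(x, Mul(-1, u)) = Add(848, Mul(-1, 3992)) = Add(848, -3992) = -3144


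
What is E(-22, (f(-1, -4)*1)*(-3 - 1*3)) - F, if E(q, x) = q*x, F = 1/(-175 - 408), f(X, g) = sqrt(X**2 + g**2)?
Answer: 1/583 + 132*sqrt(17) ≈ 544.25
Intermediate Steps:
F = -1/583 (F = 1/(-583) = -1/583 ≈ -0.0017153)
E(-22, (f(-1, -4)*1)*(-3 - 1*3)) - F = -22*sqrt((-1)**2 + (-4)**2)*1*(-3 - 1*3) - 1*(-1/583) = -22*sqrt(1 + 16)*1*(-3 - 3) + 1/583 = -22*sqrt(17)*1*(-6) + 1/583 = -22*sqrt(17)*(-6) + 1/583 = -(-132)*sqrt(17) + 1/583 = 132*sqrt(17) + 1/583 = 1/583 + 132*sqrt(17)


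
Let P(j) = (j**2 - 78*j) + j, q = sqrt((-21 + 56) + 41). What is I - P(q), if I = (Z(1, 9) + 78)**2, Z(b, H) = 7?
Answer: 7149 + 154*sqrt(19) ≈ 7820.3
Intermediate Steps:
q = 2*sqrt(19) (q = sqrt(35 + 41) = sqrt(76) = 2*sqrt(19) ≈ 8.7178)
P(j) = j**2 - 77*j
I = 7225 (I = (7 + 78)**2 = 85**2 = 7225)
I - P(q) = 7225 - 2*sqrt(19)*(-77 + 2*sqrt(19))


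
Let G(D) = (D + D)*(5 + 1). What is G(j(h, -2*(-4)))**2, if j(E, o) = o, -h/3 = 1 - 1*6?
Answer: 9216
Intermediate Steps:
h = 15 (h = -3*(1 - 1*6) = -3*(1 - 6) = -3*(-5) = 15)
G(D) = 12*D (G(D) = (2*D)*6 = 12*D)
G(j(h, -2*(-4)))**2 = (12*(-2*(-4)))**2 = (12*8)**2 = 96**2 = 9216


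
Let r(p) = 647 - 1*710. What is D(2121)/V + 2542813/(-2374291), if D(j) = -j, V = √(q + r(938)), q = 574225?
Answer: -2542813/2374291 - 2121*√574162/574162 ≈ -3.8701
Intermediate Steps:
r(p) = -63 (r(p) = 647 - 710 = -63)
V = √574162 (V = √(574225 - 63) = √574162 ≈ 757.73)
D(2121)/V + 2542813/(-2374291) = (-1*2121)/(√574162) + 2542813/(-2374291) = -2121*√574162/574162 + 2542813*(-1/2374291) = -2121*√574162/574162 - 2542813/2374291 = -2542813/2374291 - 2121*√574162/574162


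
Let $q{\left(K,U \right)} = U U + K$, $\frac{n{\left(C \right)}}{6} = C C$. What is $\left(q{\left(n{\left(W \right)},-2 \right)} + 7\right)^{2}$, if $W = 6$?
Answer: $51529$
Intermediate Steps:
$n{\left(C \right)} = 6 C^{2}$ ($n{\left(C \right)} = 6 C C = 6 C^{2}$)
$q{\left(K,U \right)} = K + U^{2}$ ($q{\left(K,U \right)} = U^{2} + K = K + U^{2}$)
$\left(q{\left(n{\left(W \right)},-2 \right)} + 7\right)^{2} = \left(\left(6 \cdot 6^{2} + \left(-2\right)^{2}\right) + 7\right)^{2} = \left(\left(6 \cdot 36 + 4\right) + 7\right)^{2} = \left(\left(216 + 4\right) + 7\right)^{2} = \left(220 + 7\right)^{2} = 227^{2} = 51529$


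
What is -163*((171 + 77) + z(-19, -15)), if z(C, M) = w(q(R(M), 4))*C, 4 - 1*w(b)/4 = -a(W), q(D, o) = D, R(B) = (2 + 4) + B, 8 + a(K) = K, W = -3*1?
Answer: -127140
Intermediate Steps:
W = -3
a(K) = -8 + K
R(B) = 6 + B
w(b) = -28 (w(b) = 16 - (-4)*(-8 - 3) = 16 - (-4)*(-11) = 16 - 4*11 = 16 - 44 = -28)
z(C, M) = -28*C
-163*((171 + 77) + z(-19, -15)) = -163*((171 + 77) - 28*(-19)) = -163*(248 + 532) = -163*780 = -127140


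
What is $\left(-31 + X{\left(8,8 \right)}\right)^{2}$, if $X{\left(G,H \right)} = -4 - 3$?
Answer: $1444$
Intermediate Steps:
$X{\left(G,H \right)} = -7$ ($X{\left(G,H \right)} = -4 - 3 = -7$)
$\left(-31 + X{\left(8,8 \right)}\right)^{2} = \left(-31 - 7\right)^{2} = \left(-38\right)^{2} = 1444$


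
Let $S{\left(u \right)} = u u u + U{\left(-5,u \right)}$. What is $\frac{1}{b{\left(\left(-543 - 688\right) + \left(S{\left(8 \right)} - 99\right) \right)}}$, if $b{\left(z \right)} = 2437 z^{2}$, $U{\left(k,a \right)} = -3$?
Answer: $\frac{1}{1642637917} \approx 6.0878 \cdot 10^{-10}$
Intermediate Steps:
$S{\left(u \right)} = -3 + u^{3}$ ($S{\left(u \right)} = u u u - 3 = u^{2} u - 3 = u^{3} - 3 = -3 + u^{3}$)
$\frac{1}{b{\left(\left(-543 - 688\right) + \left(S{\left(8 \right)} - 99\right) \right)}} = \frac{1}{2437 \left(\left(-543 - 688\right) - \left(102 - 512\right)\right)^{2}} = \frac{1}{2437 \left(-1231 + \left(\left(-3 + 512\right) - 99\right)\right)^{2}} = \frac{1}{2437 \left(-1231 + \left(509 - 99\right)\right)^{2}} = \frac{1}{2437 \left(-1231 + 410\right)^{2}} = \frac{1}{2437 \left(-821\right)^{2}} = \frac{1}{2437 \cdot 674041} = \frac{1}{1642637917}$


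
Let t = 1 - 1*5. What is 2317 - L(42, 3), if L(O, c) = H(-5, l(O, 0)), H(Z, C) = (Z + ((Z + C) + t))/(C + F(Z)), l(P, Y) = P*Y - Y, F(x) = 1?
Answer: 2331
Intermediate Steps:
t = -4 (t = 1 - 5 = -4)
l(P, Y) = -Y + P*Y
H(Z, C) = (-4 + C + 2*Z)/(1 + C) (H(Z, C) = (Z + ((Z + C) - 4))/(C + 1) = (Z + ((C + Z) - 4))/(1 + C) = (Z + (-4 + C + Z))/(1 + C) = (-4 + C + 2*Z)/(1 + C))
L(O, c) = -14 (L(O, c) = (-4 + 0*(-1 + O) + 2*(-5))/(1 + 0*(-1 + O)) = (-4 + 0 - 10)/(1 + 0) = -14/1 = 1*(-14) = -14)
2317 - L(42, 3) = 2317 - 1*(-14) = 2317 + 14 = 2331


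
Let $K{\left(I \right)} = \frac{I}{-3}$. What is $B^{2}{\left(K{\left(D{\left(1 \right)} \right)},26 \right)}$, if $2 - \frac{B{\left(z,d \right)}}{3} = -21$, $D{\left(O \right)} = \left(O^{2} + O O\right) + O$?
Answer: $4761$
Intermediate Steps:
$D{\left(O \right)} = O + 2 O^{2}$ ($D{\left(O \right)} = \left(O^{2} + O^{2}\right) + O = 2 O^{2} + O = O + 2 O^{2}$)
$K{\left(I \right)} = - \frac{I}{3}$ ($K{\left(I \right)} = I \left(- \frac{1}{3}\right) = - \frac{I}{3}$)
$B{\left(z,d \right)} = 69$ ($B{\left(z,d \right)} = 6 - -63 = 6 + 63 = 69$)
$B^{2}{\left(K{\left(D{\left(1 \right)} \right)},26 \right)} = 69^{2} = 4761$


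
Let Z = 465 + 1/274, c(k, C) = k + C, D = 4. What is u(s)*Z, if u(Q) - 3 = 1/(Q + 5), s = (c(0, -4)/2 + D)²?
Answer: 1783754/1233 ≈ 1446.7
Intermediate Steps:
c(k, C) = C + k
Z = 127411/274 (Z = 465 + 1/274 = 127411/274 ≈ 465.00)
s = 4 (s = ((-4 + 0)/2 + 4)² = (-4*½ + 4)² = (-2 + 4)² = 2² = 4)
u(Q) = 3 + 1/(5 + Q) (u(Q) = 3 + 1/(Q + 5) = 3 + 1/(5 + Q))
u(s)*Z = ((16 + 3*4)/(5 + 4))*(127411/274) = ((16 + 12)/9)*(127411/274) = ((⅑)*28)*(127411/274) = (28/9)*(127411/274) = 1783754/1233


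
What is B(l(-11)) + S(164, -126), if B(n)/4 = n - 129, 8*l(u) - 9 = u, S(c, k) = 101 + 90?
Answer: -326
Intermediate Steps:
S(c, k) = 191
l(u) = 9/8 + u/8
B(n) = -516 + 4*n (B(n) = 4*(n - 129) = 4*(-129 + n) = -516 + 4*n)
B(l(-11)) + S(164, -126) = (-516 + 4*(9/8 + (⅛)*(-11))) + 191 = (-516 + 4*(9/8 - 11/8)) + 191 = (-516 + 4*(-¼)) + 191 = (-516 - 1) + 191 = -517 + 191 = -326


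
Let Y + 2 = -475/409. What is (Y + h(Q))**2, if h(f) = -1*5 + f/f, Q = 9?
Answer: 8579041/167281 ≈ 51.285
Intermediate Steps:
h(f) = -4 (h(f) = -5 + 1 = -4)
Y = -1293/409 (Y = -2 - 475/409 = -1293/409 ≈ -3.1614)
(Y + h(Q))**2 = (-1293/409 - 4)**2 = (-2929/409)**2 = 8579041/167281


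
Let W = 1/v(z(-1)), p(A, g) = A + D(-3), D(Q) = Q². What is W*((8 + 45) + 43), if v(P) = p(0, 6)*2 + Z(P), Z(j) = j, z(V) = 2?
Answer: 24/5 ≈ 4.8000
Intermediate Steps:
p(A, g) = 9 + A (p(A, g) = A + (-3)² = A + 9 = 9 + A)
v(P) = 18 + P (v(P) = (9 + 0)*2 + P = 9*2 + P = 18 + P)
W = 1/20 (W = 1/(18 + 2) = 1/20 ≈ 0.050000)
W*((8 + 45) + 43) = ((8 + 45) + 43)/20 = (53 + 43)/20 = (1/20)*96 = 24/5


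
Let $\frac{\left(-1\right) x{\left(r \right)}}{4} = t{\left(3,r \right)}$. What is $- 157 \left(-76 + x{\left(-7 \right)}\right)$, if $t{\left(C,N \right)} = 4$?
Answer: $14444$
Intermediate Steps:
$x{\left(r \right)} = -16$ ($x{\left(r \right)} = \left(-4\right) 4 = -16$)
$- 157 \left(-76 + x{\left(-7 \right)}\right) = - 157 \left(-76 - 16\right) = \left(-157\right) \left(-92\right) = 14444$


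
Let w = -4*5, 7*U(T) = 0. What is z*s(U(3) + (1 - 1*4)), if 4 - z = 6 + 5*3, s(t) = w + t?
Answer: 391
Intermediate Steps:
U(T) = 0 (U(T) = (⅐)*0 = 0)
w = -20
s(t) = -20 + t
z = -17 (z = 4 - (6 + 5*3) = 4 - (6 + 15) = 4 - 1*21 = 4 - 21 = -17)
z*s(U(3) + (1 - 1*4)) = -17*(-20 + (0 + (1 - 1*4))) = -17*(-20 + (0 + (1 - 4))) = -17*(-20 + (0 - 3)) = -17*(-20 - 3) = -17*(-23) = 391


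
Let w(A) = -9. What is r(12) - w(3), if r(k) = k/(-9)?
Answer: 23/3 ≈ 7.6667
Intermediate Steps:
r(k) = -k/9 (r(k) = k*(-⅑) = -k/9)
r(12) - w(3) = -⅑*12 - 1*(-9) = -4/3 + 9 = 23/3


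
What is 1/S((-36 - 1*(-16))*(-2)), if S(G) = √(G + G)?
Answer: √5/20 ≈ 0.11180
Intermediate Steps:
S(G) = √2*√G (S(G) = √(2*G) = √2*√G)
1/S((-36 - 1*(-16))*(-2)) = 1/(√2*√((-36 - 1*(-16))*(-2))) = 1/(√2*√((-36 + 16)*(-2))) = 1/(√2*√(-20*(-2))) = 1/(√2*√40) = 1/(√2*(2*√10)) = 1/(4*√5) = √5/20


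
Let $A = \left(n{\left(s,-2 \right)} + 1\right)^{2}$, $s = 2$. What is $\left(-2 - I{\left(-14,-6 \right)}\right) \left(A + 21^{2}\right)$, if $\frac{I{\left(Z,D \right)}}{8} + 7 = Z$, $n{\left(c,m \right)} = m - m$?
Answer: $73372$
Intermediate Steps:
$n{\left(c,m \right)} = 0$
$I{\left(Z,D \right)} = -56 + 8 Z$
$A = 1$ ($A = \left(0 + 1\right)^{2} = 1^{2} = 1$)
$\left(-2 - I{\left(-14,-6 \right)}\right) \left(A + 21^{2}\right) = \left(-2 - \left(-56 + 8 \left(-14\right)\right)\right) \left(1 + 21^{2}\right) = \left(-2 - \left(-56 - 112\right)\right) \left(1 + 441\right) = \left(-2 - -168\right) 442 = \left(-2 + 168\right) 442 = 166 \cdot 442 = 73372$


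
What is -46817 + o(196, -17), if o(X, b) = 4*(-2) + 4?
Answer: -46821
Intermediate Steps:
o(X, b) = -4 (o(X, b) = -8 + 4 = -4)
-46817 + o(196, -17) = -46817 - 4 = -46821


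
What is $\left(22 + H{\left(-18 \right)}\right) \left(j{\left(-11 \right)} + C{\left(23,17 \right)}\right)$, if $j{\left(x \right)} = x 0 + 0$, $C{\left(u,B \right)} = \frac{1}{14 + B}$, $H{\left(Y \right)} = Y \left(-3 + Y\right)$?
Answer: $\frac{400}{31} \approx 12.903$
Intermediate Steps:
$j{\left(x \right)} = 0$ ($j{\left(x \right)} = 0 + 0 = 0$)
$\left(22 + H{\left(-18 \right)}\right) \left(j{\left(-11 \right)} + C{\left(23,17 \right)}\right) = \left(22 - 18 \left(-3 - 18\right)\right) \left(0 + \frac{1}{14 + 17}\right) = \left(22 - -378\right) \left(0 + \frac{1}{31}\right) = \left(22 + 378\right) \left(0 + \frac{1}{31}\right) = 400 \cdot \frac{1}{31} = \frac{400}{31}$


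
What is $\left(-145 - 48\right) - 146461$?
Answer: $-146654$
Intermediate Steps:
$\left(-145 - 48\right) - 146461 = -193 - 146461 = -146654$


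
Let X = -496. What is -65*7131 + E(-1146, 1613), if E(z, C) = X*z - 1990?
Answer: 102911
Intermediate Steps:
E(z, C) = -1990 - 496*z (E(z, C) = -496*z - 1990 = -1990 - 496*z)
-65*7131 + E(-1146, 1613) = -65*7131 + (-1990 - 496*(-1146)) = -463515 + (-1990 + 568416) = -463515 + 566426 = 102911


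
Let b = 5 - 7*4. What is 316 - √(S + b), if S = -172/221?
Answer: 316 - I*√1161355/221 ≈ 316.0 - 4.8763*I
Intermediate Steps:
S = -172/221 (S = -172*1/221 = -172/221 ≈ -0.77828)
b = -23 (b = 5 - 28 = -23)
316 - √(S + b) = 316 - √(-172/221 - 23) = 316 - √(-5255/221) = 316 - I*√1161355/221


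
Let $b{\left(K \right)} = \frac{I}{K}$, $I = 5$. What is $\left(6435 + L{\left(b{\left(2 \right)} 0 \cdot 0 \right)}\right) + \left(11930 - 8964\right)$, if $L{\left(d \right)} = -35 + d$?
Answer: $9366$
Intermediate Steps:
$b{\left(K \right)} = \frac{5}{K}$
$\left(6435 + L{\left(b{\left(2 \right)} 0 \cdot 0 \right)}\right) + \left(11930 - 8964\right) = \left(6435 - \left(35 - \frac{5}{2} \cdot 0 \cdot 0\right)\right) + \left(11930 - 8964\right) = \left(6435 - \left(35 - 5 \cdot \frac{1}{2} \cdot 0 \cdot 0\right)\right) + \left(11930 - 8964\right) = \left(6435 - \left(35 - \frac{5}{2} \cdot 0 \cdot 0\right)\right) + 2966 = \left(6435 + \left(-35 + 0 \cdot 0\right)\right) + 2966 = \left(6435 + \left(-35 + 0\right)\right) + 2966 = \left(6435 - 35\right) + 2966 = 6400 + 2966 = 9366$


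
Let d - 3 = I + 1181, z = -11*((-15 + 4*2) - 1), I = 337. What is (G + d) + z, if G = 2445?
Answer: 4054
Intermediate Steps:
z = 88 (z = -11*((-15 + 8) - 1) = -11*(-7 - 1) = -11*(-8) = 88)
d = 1521 (d = 3 + (337 + 1181) = 3 + 1518 = 1521)
(G + d) + z = (2445 + 1521) + 88 = 3966 + 88 = 4054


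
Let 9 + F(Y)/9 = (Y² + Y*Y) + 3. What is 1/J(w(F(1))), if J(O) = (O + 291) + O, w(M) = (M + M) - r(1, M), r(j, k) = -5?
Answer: 1/157 ≈ 0.0063694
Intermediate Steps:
F(Y) = -54 + 18*Y² (F(Y) = -81 + 9*((Y² + Y*Y) + 3) = -81 + 9*((Y² + Y²) + 3) = -81 + 9*(2*Y² + 3) = -81 + 9*(3 + 2*Y²) = -81 + (27 + 18*Y²) = -54 + 18*Y²)
w(M) = 5 + 2*M (w(M) = (M + M) - 1*(-5) = 2*M + 5 = 5 + 2*M)
J(O) = 291 + 2*O (J(O) = (291 + O) + O = 291 + 2*O)
1/J(w(F(1))) = 1/(291 + 2*(5 + 2*(-54 + 18*1²))) = 1/(291 + 2*(5 + 2*(-54 + 18*1))) = 1/(291 + 2*(5 + 2*(-54 + 18))) = 1/(291 + 2*(5 + 2*(-36))) = 1/(291 + 2*(5 - 72)) = 1/(291 + 2*(-67)) = 1/(291 - 134) = 1/157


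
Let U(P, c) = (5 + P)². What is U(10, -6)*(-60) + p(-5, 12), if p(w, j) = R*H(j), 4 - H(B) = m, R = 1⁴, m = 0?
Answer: -13496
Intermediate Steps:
R = 1
H(B) = 4 (H(B) = 4 - 1*0 = 4 + 0 = 4)
p(w, j) = 4 (p(w, j) = 1*4 = 4)
U(10, -6)*(-60) + p(-5, 12) = (5 + 10)²*(-60) + 4 = 15²*(-60) + 4 = 225*(-60) + 4 = -13500 + 4 = -13496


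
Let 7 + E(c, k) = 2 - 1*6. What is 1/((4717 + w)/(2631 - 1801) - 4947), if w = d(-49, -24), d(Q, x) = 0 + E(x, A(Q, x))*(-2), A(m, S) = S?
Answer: -830/4101271 ≈ -0.00020238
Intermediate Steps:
E(c, k) = -11 (E(c, k) = -7 + (2 - 1*6) = -7 + (2 - 6) = -7 - 4 = -11)
d(Q, x) = 22 (d(Q, x) = 0 - 11*(-2) = 0 + 22 = 22)
w = 22
1/((4717 + w)/(2631 - 1801) - 4947) = 1/((4717 + 22)/(2631 - 1801) - 4947) = 1/(4739/830 - 4947) = 1/(-4101271/830) = -830/4101271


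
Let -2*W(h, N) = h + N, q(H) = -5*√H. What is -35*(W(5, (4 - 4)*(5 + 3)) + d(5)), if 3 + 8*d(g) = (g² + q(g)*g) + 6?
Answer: -35 + 875*√5/8 ≈ 209.57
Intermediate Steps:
W(h, N) = -N/2 - h/2 (W(h, N) = -(h + N)/2 = -(N + h)/2 = -N/2 - h/2)
d(g) = 3/8 - 5*g^(3/2)/8 + g²/8 (d(g) = -3/8 + ((g² + (-5*√g)*g) + 6)/8 = -3/8 + ((g² - 5*g^(3/2)) + 6)/8 = -3/8 + (6 + g² - 5*g^(3/2))/8 = -3/8 + (¾ - 5*g^(3/2)/8 + g²/8) = 3/8 - 5*g^(3/2)/8 + g²/8)
-35*(W(5, (4 - 4)*(5 + 3)) + d(5)) = -35*((-(4 - 4)*(5 + 3)/2 - ½*5) + (3/8 - 25*√5/8 + (⅛)*5²)) = -35*((-0*8 - 5/2) + (3/8 - 25*√5/8 + (⅛)*25)) = -35*((-½*0 - 5/2) + (3/8 - 25*√5/8 + 25/8)) = -35*((0 - 5/2) + (7/2 - 25*√5/8)) = -35*(-5/2 + (7/2 - 25*√5/8)) = -35*(1 - 25*√5/8) = -35 + 875*√5/8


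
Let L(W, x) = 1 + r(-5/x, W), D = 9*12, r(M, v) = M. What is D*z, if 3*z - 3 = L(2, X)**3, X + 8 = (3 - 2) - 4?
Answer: 291204/1331 ≈ 218.79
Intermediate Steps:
X = -11 (X = -8 + ((3 - 2) - 4) = -8 + (1 - 4) = -8 - 3 = -11)
D = 108
L(W, x) = 1 - 5/x
z = 8089/3993 (z = 1 + ((-5 - 11)/(-11))**3/3 = 1 + (-1/11*(-16))**3/3 = 1 + (16/11)**3/3 = 1 + (1/3)*(4096/1331) = 1 + 4096/3993 = 8089/3993 ≈ 2.0258)
D*z = 108*(8089/3993) = 291204/1331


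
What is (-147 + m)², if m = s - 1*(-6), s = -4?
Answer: 21025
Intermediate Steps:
m = 2 (m = -4 - 1*(-6) = -4 + 6 = 2)
(-147 + m)² = (-147 + 2)² = (-145)² = 21025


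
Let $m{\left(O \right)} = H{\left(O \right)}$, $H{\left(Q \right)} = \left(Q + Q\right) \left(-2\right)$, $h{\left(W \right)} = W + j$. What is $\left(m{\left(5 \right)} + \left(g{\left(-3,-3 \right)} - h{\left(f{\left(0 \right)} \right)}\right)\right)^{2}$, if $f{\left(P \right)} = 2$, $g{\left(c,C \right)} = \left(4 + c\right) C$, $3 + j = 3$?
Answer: $625$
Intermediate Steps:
$j = 0$ ($j = -3 + 3 = 0$)
$g{\left(c,C \right)} = C \left(4 + c\right)$
$h{\left(W \right)} = W$ ($h{\left(W \right)} = W + 0 = W$)
$H{\left(Q \right)} = - 4 Q$ ($H{\left(Q \right)} = 2 Q \left(-2\right) = - 4 Q$)
$m{\left(O \right)} = - 4 O$
$\left(m{\left(5 \right)} + \left(g{\left(-3,-3 \right)} - h{\left(f{\left(0 \right)} \right)}\right)\right)^{2} = \left(\left(-4\right) 5 - \left(2 + 3 \left(4 - 3\right)\right)\right)^{2} = \left(-20 - 5\right)^{2} = \left(-25\right)^{2} = 625$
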